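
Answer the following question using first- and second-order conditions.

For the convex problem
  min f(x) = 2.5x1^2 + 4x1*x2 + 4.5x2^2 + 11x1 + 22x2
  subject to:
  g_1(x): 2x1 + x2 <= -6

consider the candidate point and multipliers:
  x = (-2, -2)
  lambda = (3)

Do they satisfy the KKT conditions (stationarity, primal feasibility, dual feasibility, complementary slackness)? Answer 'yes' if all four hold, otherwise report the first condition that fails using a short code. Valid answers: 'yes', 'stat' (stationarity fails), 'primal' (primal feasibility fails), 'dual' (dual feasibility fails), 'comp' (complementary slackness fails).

Gradient of f: grad f(x) = Q x + c = (-7, -4)
Constraint values g_i(x) = a_i^T x - b_i:
  g_1((-2, -2)) = 0
Stationarity residual: grad f(x) + sum_i lambda_i a_i = (-1, -1)
  -> stationarity FAILS
Primal feasibility (all g_i <= 0): OK
Dual feasibility (all lambda_i >= 0): OK
Complementary slackness (lambda_i * g_i(x) = 0 for all i): OK

Verdict: the first failing condition is stationarity -> stat.

stat


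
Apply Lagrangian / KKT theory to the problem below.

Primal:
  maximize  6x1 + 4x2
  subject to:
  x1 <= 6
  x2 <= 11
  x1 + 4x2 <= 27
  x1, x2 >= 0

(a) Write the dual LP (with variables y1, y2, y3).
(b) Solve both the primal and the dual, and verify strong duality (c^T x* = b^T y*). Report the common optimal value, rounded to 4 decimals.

The standard primal-dual pair for 'max c^T x s.t. A x <= b, x >= 0' is:
  Dual:  min b^T y  s.t.  A^T y >= c,  y >= 0.

So the dual LP is:
  minimize  6y1 + 11y2 + 27y3
  subject to:
    y1 + y3 >= 6
    y2 + 4y3 >= 4
    y1, y2, y3 >= 0

Solving the primal: x* = (6, 5.25).
  primal value c^T x* = 57.
Solving the dual: y* = (5, 0, 1).
  dual value b^T y* = 57.
Strong duality: c^T x* = b^T y*. Confirmed.

57


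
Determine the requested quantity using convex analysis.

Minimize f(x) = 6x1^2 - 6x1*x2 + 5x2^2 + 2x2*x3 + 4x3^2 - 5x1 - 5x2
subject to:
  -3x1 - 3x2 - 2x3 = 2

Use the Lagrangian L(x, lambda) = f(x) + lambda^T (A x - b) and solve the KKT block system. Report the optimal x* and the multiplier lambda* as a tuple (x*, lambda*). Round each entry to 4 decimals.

Form the Lagrangian:
  L(x, lambda) = (1/2) x^T Q x + c^T x + lambda^T (A x - b)
Stationarity (grad_x L = 0): Q x + c + A^T lambda = 0.
Primal feasibility: A x = b.

This gives the KKT block system:
  [ Q   A^T ] [ x     ]   [-c ]
  [ A    0  ] [ lambda ] = [ b ]

Solving the linear system:
  x*      = (-0.1883, -0.1503, -0.4922)
  lambda* = (-2.1192)
  f(x*)   = 2.9655

x* = (-0.1883, -0.1503, -0.4922), lambda* = (-2.1192)


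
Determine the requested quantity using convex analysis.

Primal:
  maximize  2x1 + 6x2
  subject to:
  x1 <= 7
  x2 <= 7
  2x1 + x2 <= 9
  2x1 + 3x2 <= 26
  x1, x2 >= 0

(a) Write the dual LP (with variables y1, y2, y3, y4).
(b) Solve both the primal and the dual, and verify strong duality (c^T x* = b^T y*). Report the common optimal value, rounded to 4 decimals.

The standard primal-dual pair for 'max c^T x s.t. A x <= b, x >= 0' is:
  Dual:  min b^T y  s.t.  A^T y >= c,  y >= 0.

So the dual LP is:
  minimize  7y1 + 7y2 + 9y3 + 26y4
  subject to:
    y1 + 2y3 + 2y4 >= 2
    y2 + y3 + 3y4 >= 6
    y1, y2, y3, y4 >= 0

Solving the primal: x* = (1, 7).
  primal value c^T x* = 44.
Solving the dual: y* = (0, 5, 1, 0).
  dual value b^T y* = 44.
Strong duality: c^T x* = b^T y*. Confirmed.

44


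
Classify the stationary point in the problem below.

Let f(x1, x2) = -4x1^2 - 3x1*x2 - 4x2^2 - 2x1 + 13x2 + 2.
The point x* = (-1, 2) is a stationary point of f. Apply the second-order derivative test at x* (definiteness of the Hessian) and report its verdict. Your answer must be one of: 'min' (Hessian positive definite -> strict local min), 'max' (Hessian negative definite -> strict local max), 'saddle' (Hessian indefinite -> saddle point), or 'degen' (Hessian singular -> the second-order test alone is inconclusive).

Compute the Hessian H = grad^2 f:
  H = [[-8, -3], [-3, -8]]
Verify stationarity: grad f(x*) = H x* + g = (0, 0).
Eigenvalues of H: -11, -5.
Both eigenvalues < 0, so H is negative definite -> x* is a strict local max.

max


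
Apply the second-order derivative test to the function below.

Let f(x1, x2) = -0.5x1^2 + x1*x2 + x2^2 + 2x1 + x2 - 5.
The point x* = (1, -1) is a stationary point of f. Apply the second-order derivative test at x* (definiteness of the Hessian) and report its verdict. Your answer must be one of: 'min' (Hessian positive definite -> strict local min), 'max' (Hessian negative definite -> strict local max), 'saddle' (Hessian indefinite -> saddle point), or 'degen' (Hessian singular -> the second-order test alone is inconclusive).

Compute the Hessian H = grad^2 f:
  H = [[-1, 1], [1, 2]]
Verify stationarity: grad f(x*) = H x* + g = (0, 0).
Eigenvalues of H: -1.3028, 2.3028.
Eigenvalues have mixed signs, so H is indefinite -> x* is a saddle point.

saddle


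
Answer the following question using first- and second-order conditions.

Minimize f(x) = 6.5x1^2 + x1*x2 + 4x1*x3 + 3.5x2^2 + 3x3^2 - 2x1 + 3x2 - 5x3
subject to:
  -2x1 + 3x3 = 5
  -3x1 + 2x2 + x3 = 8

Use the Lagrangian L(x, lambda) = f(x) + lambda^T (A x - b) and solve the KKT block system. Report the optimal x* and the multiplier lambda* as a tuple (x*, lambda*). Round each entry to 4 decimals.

Form the Lagrangian:
  L(x, lambda) = (1/2) x^T Q x + c^T x + lambda^T (A x - b)
Stationarity (grad_x L = 0): Q x + c + A^T lambda = 0.
Primal feasibility: A x = b.

This gives the KKT block system:
  [ Q   A^T ] [ x     ]   [-c ]
  [ A    0  ] [ lambda ] = [ b ]

Solving the linear system:
  x*      = (-1.2333, 1.7278, 0.8445)
  lambda* = (3.9324, -6.9307)
  f(x*)   = 19.6057

x* = (-1.2333, 1.7278, 0.8445), lambda* = (3.9324, -6.9307)


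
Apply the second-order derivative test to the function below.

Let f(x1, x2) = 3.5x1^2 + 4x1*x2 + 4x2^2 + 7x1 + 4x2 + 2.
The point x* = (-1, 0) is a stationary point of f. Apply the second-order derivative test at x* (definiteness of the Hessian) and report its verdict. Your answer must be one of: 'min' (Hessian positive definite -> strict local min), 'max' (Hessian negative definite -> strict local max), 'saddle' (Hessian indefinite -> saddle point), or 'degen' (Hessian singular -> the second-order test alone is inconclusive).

Compute the Hessian H = grad^2 f:
  H = [[7, 4], [4, 8]]
Verify stationarity: grad f(x*) = H x* + g = (0, 0).
Eigenvalues of H: 3.4689, 11.5311.
Both eigenvalues > 0, so H is positive definite -> x* is a strict local min.

min


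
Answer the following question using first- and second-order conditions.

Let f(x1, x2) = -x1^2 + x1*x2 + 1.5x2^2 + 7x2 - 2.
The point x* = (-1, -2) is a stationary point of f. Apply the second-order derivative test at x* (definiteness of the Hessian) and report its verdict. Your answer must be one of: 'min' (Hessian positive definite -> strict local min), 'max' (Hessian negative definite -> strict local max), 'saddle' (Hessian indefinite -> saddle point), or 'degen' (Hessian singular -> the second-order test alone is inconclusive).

Compute the Hessian H = grad^2 f:
  H = [[-2, 1], [1, 3]]
Verify stationarity: grad f(x*) = H x* + g = (0, 0).
Eigenvalues of H: -2.1926, 3.1926.
Eigenvalues have mixed signs, so H is indefinite -> x* is a saddle point.

saddle


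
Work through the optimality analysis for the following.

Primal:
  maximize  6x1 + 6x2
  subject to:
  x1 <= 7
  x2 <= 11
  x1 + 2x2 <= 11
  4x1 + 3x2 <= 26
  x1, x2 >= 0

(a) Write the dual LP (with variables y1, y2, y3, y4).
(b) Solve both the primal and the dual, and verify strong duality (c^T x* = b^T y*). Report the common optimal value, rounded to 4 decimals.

The standard primal-dual pair for 'max c^T x s.t. A x <= b, x >= 0' is:
  Dual:  min b^T y  s.t.  A^T y >= c,  y >= 0.

So the dual LP is:
  minimize  7y1 + 11y2 + 11y3 + 26y4
  subject to:
    y1 + y3 + 4y4 >= 6
    y2 + 2y3 + 3y4 >= 6
    y1, y2, y3, y4 >= 0

Solving the primal: x* = (3.8, 3.6).
  primal value c^T x* = 44.4.
Solving the dual: y* = (0, 0, 1.2, 1.2).
  dual value b^T y* = 44.4.
Strong duality: c^T x* = b^T y*. Confirmed.

44.4


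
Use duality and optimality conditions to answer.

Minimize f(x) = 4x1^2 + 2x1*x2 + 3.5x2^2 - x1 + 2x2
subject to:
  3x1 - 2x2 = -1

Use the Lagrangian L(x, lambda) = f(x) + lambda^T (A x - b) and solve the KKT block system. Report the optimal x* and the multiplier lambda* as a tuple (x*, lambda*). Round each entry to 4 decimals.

Form the Lagrangian:
  L(x, lambda) = (1/2) x^T Q x + c^T x + lambda^T (A x - b)
Stationarity (grad_x L = 0): Q x + c + A^T lambda = 0.
Primal feasibility: A x = b.

This gives the KKT block system:
  [ Q   A^T ] [ x     ]   [-c ]
  [ A    0  ] [ lambda ] = [ b ]

Solving the linear system:
  x*      = (-0.2773, 0.084)
  lambda* = (1.0168)
  f(x*)   = 0.7311

x* = (-0.2773, 0.084), lambda* = (1.0168)


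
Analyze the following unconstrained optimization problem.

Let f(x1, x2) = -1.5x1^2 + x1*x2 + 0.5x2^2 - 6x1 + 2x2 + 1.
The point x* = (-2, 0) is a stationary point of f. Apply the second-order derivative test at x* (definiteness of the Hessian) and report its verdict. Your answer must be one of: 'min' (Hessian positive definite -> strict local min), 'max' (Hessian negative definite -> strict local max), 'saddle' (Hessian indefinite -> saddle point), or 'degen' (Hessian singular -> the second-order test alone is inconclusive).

Compute the Hessian H = grad^2 f:
  H = [[-3, 1], [1, 1]]
Verify stationarity: grad f(x*) = H x* + g = (0, 0).
Eigenvalues of H: -3.2361, 1.2361.
Eigenvalues have mixed signs, so H is indefinite -> x* is a saddle point.

saddle


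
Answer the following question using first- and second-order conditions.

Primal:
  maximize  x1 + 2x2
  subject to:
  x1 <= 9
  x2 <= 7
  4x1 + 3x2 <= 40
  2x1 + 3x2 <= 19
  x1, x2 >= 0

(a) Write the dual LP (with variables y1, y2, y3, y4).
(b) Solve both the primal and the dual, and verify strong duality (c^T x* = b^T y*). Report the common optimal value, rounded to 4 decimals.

The standard primal-dual pair for 'max c^T x s.t. A x <= b, x >= 0' is:
  Dual:  min b^T y  s.t.  A^T y >= c,  y >= 0.

So the dual LP is:
  minimize  9y1 + 7y2 + 40y3 + 19y4
  subject to:
    y1 + 4y3 + 2y4 >= 1
    y2 + 3y3 + 3y4 >= 2
    y1, y2, y3, y4 >= 0

Solving the primal: x* = (0, 6.3333).
  primal value c^T x* = 12.6667.
Solving the dual: y* = (0, 0, 0, 0.6667).
  dual value b^T y* = 12.6667.
Strong duality: c^T x* = b^T y*. Confirmed.

12.6667


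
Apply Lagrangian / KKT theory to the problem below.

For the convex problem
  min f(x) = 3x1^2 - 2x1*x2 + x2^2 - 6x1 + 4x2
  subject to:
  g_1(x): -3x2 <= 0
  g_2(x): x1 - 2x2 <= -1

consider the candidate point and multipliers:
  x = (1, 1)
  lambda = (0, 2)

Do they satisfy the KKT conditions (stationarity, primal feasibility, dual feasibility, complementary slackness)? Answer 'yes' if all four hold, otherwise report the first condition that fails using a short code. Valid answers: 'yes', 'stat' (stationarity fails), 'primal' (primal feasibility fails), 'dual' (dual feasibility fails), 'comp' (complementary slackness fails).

Gradient of f: grad f(x) = Q x + c = (-2, 4)
Constraint values g_i(x) = a_i^T x - b_i:
  g_1((1, 1)) = -3
  g_2((1, 1)) = 0
Stationarity residual: grad f(x) + sum_i lambda_i a_i = (0, 0)
  -> stationarity OK
Primal feasibility (all g_i <= 0): OK
Dual feasibility (all lambda_i >= 0): OK
Complementary slackness (lambda_i * g_i(x) = 0 for all i): OK

Verdict: yes, KKT holds.

yes


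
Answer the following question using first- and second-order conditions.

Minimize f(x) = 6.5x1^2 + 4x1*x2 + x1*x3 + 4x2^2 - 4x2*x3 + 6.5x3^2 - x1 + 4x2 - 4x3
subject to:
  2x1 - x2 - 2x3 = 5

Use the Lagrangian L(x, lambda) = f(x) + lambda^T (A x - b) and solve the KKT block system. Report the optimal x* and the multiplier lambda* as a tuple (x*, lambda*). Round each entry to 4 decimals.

Form the Lagrangian:
  L(x, lambda) = (1/2) x^T Q x + c^T x + lambda^T (A x - b)
Stationarity (grad_x L = 0): Q x + c + A^T lambda = 0.
Primal feasibility: A x = b.

This gives the KKT block system:
  [ Q   A^T ] [ x     ]   [-c ]
  [ A    0  ] [ lambda ] = [ b ]

Solving the linear system:
  x*      = (1.0165, -1.6481, -0.6594)
  lambda* = (-2.4815)
  f(x*)   = 3.7179

x* = (1.0165, -1.6481, -0.6594), lambda* = (-2.4815)


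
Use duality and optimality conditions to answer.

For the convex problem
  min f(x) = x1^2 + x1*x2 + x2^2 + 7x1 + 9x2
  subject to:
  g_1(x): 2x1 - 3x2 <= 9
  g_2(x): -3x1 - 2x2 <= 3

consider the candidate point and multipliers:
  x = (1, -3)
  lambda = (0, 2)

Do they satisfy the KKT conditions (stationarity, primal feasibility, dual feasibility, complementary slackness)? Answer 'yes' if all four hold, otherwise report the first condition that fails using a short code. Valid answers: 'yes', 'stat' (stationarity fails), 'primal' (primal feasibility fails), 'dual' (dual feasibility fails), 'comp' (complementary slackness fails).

Gradient of f: grad f(x) = Q x + c = (6, 4)
Constraint values g_i(x) = a_i^T x - b_i:
  g_1((1, -3)) = 2
  g_2((1, -3)) = 0
Stationarity residual: grad f(x) + sum_i lambda_i a_i = (0, 0)
  -> stationarity OK
Primal feasibility (all g_i <= 0): FAILS
Dual feasibility (all lambda_i >= 0): OK
Complementary slackness (lambda_i * g_i(x) = 0 for all i): OK

Verdict: the first failing condition is primal_feasibility -> primal.

primal


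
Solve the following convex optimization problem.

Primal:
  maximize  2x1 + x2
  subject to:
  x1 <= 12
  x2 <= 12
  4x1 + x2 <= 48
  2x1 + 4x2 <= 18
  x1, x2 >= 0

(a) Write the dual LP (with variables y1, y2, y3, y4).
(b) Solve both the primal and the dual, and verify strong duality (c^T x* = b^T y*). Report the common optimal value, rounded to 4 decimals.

The standard primal-dual pair for 'max c^T x s.t. A x <= b, x >= 0' is:
  Dual:  min b^T y  s.t.  A^T y >= c,  y >= 0.

So the dual LP is:
  minimize  12y1 + 12y2 + 48y3 + 18y4
  subject to:
    y1 + 4y3 + 2y4 >= 2
    y2 + y3 + 4y4 >= 1
    y1, y2, y3, y4 >= 0

Solving the primal: x* = (9, 0).
  primal value c^T x* = 18.
Solving the dual: y* = (0, 0, 0, 1).
  dual value b^T y* = 18.
Strong duality: c^T x* = b^T y*. Confirmed.

18


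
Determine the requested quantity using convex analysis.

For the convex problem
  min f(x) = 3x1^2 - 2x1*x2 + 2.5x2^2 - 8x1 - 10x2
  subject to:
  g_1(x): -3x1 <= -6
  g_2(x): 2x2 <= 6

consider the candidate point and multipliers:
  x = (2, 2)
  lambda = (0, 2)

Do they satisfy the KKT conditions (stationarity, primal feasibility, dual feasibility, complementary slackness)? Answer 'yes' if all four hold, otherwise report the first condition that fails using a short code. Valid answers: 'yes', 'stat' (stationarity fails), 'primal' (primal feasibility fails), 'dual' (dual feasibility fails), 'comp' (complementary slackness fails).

Gradient of f: grad f(x) = Q x + c = (0, -4)
Constraint values g_i(x) = a_i^T x - b_i:
  g_1((2, 2)) = 0
  g_2((2, 2)) = -2
Stationarity residual: grad f(x) + sum_i lambda_i a_i = (0, 0)
  -> stationarity OK
Primal feasibility (all g_i <= 0): OK
Dual feasibility (all lambda_i >= 0): OK
Complementary slackness (lambda_i * g_i(x) = 0 for all i): FAILS

Verdict: the first failing condition is complementary_slackness -> comp.

comp


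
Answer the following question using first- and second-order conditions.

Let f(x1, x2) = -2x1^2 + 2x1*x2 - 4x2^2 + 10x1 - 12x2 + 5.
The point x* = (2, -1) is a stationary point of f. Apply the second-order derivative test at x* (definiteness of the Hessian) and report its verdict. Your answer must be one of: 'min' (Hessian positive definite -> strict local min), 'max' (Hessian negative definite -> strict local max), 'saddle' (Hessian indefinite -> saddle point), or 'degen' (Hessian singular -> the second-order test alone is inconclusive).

Compute the Hessian H = grad^2 f:
  H = [[-4, 2], [2, -8]]
Verify stationarity: grad f(x*) = H x* + g = (0, 0).
Eigenvalues of H: -8.8284, -3.1716.
Both eigenvalues < 0, so H is negative definite -> x* is a strict local max.

max


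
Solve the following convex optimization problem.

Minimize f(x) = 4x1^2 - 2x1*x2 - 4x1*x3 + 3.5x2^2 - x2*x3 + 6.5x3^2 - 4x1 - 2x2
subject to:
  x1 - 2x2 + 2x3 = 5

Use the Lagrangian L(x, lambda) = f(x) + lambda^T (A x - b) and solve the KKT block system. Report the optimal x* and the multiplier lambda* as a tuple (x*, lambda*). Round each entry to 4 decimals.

Form the Lagrangian:
  L(x, lambda) = (1/2) x^T Q x + c^T x + lambda^T (A x - b)
Stationarity (grad_x L = 0): Q x + c + A^T lambda = 0.
Primal feasibility: A x = b.

This gives the KKT block system:
  [ Q   A^T ] [ x     ]   [-c ]
  [ A    0  ] [ lambda ] = [ b ]

Solving the linear system:
  x*      = (1.5977, -0.4904, 1.2107)
  lambda* = (-4.9195)
  f(x*)   = 9.5939

x* = (1.5977, -0.4904, 1.2107), lambda* = (-4.9195)


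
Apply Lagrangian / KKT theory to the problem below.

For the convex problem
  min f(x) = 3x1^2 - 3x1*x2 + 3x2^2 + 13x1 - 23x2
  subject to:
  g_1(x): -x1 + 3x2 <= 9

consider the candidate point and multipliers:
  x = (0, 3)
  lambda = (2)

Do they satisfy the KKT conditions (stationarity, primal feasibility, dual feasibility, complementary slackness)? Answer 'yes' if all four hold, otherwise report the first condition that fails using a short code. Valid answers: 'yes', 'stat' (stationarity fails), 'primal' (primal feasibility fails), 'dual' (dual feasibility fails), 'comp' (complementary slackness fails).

Gradient of f: grad f(x) = Q x + c = (4, -5)
Constraint values g_i(x) = a_i^T x - b_i:
  g_1((0, 3)) = 0
Stationarity residual: grad f(x) + sum_i lambda_i a_i = (2, 1)
  -> stationarity FAILS
Primal feasibility (all g_i <= 0): OK
Dual feasibility (all lambda_i >= 0): OK
Complementary slackness (lambda_i * g_i(x) = 0 for all i): OK

Verdict: the first failing condition is stationarity -> stat.

stat


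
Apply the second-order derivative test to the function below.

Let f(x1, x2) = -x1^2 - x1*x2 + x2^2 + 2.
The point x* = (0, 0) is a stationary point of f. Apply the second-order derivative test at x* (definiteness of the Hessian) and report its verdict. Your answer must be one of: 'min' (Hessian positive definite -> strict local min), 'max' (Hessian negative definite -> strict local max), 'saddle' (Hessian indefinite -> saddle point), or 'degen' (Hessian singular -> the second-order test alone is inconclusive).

Compute the Hessian H = grad^2 f:
  H = [[-2, -1], [-1, 2]]
Verify stationarity: grad f(x*) = H x* + g = (0, 0).
Eigenvalues of H: -2.2361, 2.2361.
Eigenvalues have mixed signs, so H is indefinite -> x* is a saddle point.

saddle


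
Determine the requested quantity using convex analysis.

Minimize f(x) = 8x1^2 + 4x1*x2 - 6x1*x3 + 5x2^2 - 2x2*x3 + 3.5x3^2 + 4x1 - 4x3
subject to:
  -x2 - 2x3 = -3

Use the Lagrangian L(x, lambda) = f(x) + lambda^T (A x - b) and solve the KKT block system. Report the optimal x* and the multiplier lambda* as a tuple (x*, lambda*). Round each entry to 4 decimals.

Form the Lagrangian:
  L(x, lambda) = (1/2) x^T Q x + c^T x + lambda^T (A x - b)
Stationarity (grad_x L = 0): Q x + c + A^T lambda = 0.
Primal feasibility: A x = b.

This gives the KKT block system:
  [ Q   A^T ] [ x     ]   [-c ]
  [ A    0  ] [ lambda ] = [ b ]

Solving the linear system:
  x*      = (0.1462, 0.3801, 1.3099)
  lambda* = (1.7661)
  f(x*)   = 0.3216

x* = (0.1462, 0.3801, 1.3099), lambda* = (1.7661)


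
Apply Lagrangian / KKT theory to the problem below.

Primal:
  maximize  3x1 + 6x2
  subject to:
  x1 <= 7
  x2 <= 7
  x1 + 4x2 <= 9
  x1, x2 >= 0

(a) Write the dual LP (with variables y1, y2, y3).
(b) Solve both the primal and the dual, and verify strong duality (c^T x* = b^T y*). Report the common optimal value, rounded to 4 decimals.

The standard primal-dual pair for 'max c^T x s.t. A x <= b, x >= 0' is:
  Dual:  min b^T y  s.t.  A^T y >= c,  y >= 0.

So the dual LP is:
  minimize  7y1 + 7y2 + 9y3
  subject to:
    y1 + y3 >= 3
    y2 + 4y3 >= 6
    y1, y2, y3 >= 0

Solving the primal: x* = (7, 0.5).
  primal value c^T x* = 24.
Solving the dual: y* = (1.5, 0, 1.5).
  dual value b^T y* = 24.
Strong duality: c^T x* = b^T y*. Confirmed.

24


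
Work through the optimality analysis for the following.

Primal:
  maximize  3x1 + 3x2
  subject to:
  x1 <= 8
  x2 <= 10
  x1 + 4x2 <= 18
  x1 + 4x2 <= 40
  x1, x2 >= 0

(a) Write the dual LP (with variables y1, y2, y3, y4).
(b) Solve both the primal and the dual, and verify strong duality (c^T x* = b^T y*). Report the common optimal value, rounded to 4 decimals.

The standard primal-dual pair for 'max c^T x s.t. A x <= b, x >= 0' is:
  Dual:  min b^T y  s.t.  A^T y >= c,  y >= 0.

So the dual LP is:
  minimize  8y1 + 10y2 + 18y3 + 40y4
  subject to:
    y1 + y3 + y4 >= 3
    y2 + 4y3 + 4y4 >= 3
    y1, y2, y3, y4 >= 0

Solving the primal: x* = (8, 2.5).
  primal value c^T x* = 31.5.
Solving the dual: y* = (2.25, 0, 0.75, 0).
  dual value b^T y* = 31.5.
Strong duality: c^T x* = b^T y*. Confirmed.

31.5


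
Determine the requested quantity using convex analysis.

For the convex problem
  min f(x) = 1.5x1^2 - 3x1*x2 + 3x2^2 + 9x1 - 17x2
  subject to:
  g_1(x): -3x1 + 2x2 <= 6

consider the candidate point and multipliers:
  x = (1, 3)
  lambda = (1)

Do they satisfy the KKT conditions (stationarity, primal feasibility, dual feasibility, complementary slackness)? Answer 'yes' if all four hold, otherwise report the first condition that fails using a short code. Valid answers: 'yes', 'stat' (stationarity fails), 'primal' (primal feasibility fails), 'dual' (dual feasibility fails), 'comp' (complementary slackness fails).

Gradient of f: grad f(x) = Q x + c = (3, -2)
Constraint values g_i(x) = a_i^T x - b_i:
  g_1((1, 3)) = -3
Stationarity residual: grad f(x) + sum_i lambda_i a_i = (0, 0)
  -> stationarity OK
Primal feasibility (all g_i <= 0): OK
Dual feasibility (all lambda_i >= 0): OK
Complementary slackness (lambda_i * g_i(x) = 0 for all i): FAILS

Verdict: the first failing condition is complementary_slackness -> comp.

comp


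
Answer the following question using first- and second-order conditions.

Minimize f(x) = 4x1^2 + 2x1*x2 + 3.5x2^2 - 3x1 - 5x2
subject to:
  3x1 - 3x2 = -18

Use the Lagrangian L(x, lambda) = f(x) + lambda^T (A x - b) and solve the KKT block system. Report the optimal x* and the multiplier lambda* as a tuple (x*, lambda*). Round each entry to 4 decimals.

Form the Lagrangian:
  L(x, lambda) = (1/2) x^T Q x + c^T x + lambda^T (A x - b)
Stationarity (grad_x L = 0): Q x + c + A^T lambda = 0.
Primal feasibility: A x = b.

This gives the KKT block system:
  [ Q   A^T ] [ x     ]   [-c ]
  [ A    0  ] [ lambda ] = [ b ]

Solving the linear system:
  x*      = (-2.4211, 3.5789)
  lambda* = (5.0702)
  f(x*)   = 40.3158

x* = (-2.4211, 3.5789), lambda* = (5.0702)


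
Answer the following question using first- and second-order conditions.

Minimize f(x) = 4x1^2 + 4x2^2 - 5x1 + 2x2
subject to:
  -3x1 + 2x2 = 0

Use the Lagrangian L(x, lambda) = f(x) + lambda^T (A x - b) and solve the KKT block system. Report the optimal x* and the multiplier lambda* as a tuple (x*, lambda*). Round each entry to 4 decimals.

Form the Lagrangian:
  L(x, lambda) = (1/2) x^T Q x + c^T x + lambda^T (A x - b)
Stationarity (grad_x L = 0): Q x + c + A^T lambda = 0.
Primal feasibility: A x = b.

This gives the KKT block system:
  [ Q   A^T ] [ x     ]   [-c ]
  [ A    0  ] [ lambda ] = [ b ]

Solving the linear system:
  x*      = (0.0769, 0.1154)
  lambda* = (-1.4615)
  f(x*)   = -0.0769

x* = (0.0769, 0.1154), lambda* = (-1.4615)


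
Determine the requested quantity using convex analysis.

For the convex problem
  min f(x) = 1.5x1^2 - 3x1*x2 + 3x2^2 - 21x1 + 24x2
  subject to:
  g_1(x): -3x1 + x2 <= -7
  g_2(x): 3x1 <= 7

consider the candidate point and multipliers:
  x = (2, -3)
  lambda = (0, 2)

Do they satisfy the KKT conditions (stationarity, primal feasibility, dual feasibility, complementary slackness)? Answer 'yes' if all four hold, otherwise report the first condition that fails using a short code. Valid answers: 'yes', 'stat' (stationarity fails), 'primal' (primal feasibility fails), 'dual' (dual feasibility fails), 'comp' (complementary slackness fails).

Gradient of f: grad f(x) = Q x + c = (-6, 0)
Constraint values g_i(x) = a_i^T x - b_i:
  g_1((2, -3)) = -2
  g_2((2, -3)) = -1
Stationarity residual: grad f(x) + sum_i lambda_i a_i = (0, 0)
  -> stationarity OK
Primal feasibility (all g_i <= 0): OK
Dual feasibility (all lambda_i >= 0): OK
Complementary slackness (lambda_i * g_i(x) = 0 for all i): FAILS

Verdict: the first failing condition is complementary_slackness -> comp.

comp


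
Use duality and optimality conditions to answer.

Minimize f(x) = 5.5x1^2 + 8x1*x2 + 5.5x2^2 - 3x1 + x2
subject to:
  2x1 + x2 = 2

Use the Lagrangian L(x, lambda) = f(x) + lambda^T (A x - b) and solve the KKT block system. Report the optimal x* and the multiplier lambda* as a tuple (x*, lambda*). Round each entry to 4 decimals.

Form the Lagrangian:
  L(x, lambda) = (1/2) x^T Q x + c^T x + lambda^T (A x - b)
Stationarity (grad_x L = 0): Q x + c + A^T lambda = 0.
Primal feasibility: A x = b.

This gives the KKT block system:
  [ Q   A^T ] [ x     ]   [-c ]
  [ A    0  ] [ lambda ] = [ b ]

Solving the linear system:
  x*      = (1.4348, -0.8696)
  lambda* = (-2.913)
  f(x*)   = 0.3261

x* = (1.4348, -0.8696), lambda* = (-2.913)


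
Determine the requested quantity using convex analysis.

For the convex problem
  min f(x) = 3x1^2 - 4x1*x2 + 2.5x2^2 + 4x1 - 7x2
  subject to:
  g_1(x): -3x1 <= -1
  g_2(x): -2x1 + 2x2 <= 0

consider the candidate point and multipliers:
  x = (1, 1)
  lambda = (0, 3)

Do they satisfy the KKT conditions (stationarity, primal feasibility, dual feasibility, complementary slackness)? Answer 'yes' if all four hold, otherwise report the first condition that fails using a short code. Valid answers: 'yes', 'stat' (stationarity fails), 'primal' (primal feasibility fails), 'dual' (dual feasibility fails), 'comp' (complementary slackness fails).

Gradient of f: grad f(x) = Q x + c = (6, -6)
Constraint values g_i(x) = a_i^T x - b_i:
  g_1((1, 1)) = -2
  g_2((1, 1)) = 0
Stationarity residual: grad f(x) + sum_i lambda_i a_i = (0, 0)
  -> stationarity OK
Primal feasibility (all g_i <= 0): OK
Dual feasibility (all lambda_i >= 0): OK
Complementary slackness (lambda_i * g_i(x) = 0 for all i): OK

Verdict: yes, KKT holds.

yes


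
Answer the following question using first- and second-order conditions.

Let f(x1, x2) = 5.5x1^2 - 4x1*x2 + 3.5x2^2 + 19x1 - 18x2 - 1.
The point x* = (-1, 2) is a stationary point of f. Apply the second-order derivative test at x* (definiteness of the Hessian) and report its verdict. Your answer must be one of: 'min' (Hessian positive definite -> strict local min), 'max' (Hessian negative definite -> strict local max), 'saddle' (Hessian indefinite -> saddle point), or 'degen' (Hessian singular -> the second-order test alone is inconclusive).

Compute the Hessian H = grad^2 f:
  H = [[11, -4], [-4, 7]]
Verify stationarity: grad f(x*) = H x* + g = (0, 0).
Eigenvalues of H: 4.5279, 13.4721.
Both eigenvalues > 0, so H is positive definite -> x* is a strict local min.

min


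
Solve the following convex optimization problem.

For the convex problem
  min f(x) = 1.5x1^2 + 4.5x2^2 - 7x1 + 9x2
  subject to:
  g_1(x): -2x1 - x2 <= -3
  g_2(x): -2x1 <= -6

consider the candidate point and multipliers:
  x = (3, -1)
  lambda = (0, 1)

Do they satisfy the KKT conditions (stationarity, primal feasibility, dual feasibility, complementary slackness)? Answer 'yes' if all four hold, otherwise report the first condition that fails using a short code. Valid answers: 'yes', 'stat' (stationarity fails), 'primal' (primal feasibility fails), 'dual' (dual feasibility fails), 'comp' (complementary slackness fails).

Gradient of f: grad f(x) = Q x + c = (2, 0)
Constraint values g_i(x) = a_i^T x - b_i:
  g_1((3, -1)) = -2
  g_2((3, -1)) = 0
Stationarity residual: grad f(x) + sum_i lambda_i a_i = (0, 0)
  -> stationarity OK
Primal feasibility (all g_i <= 0): OK
Dual feasibility (all lambda_i >= 0): OK
Complementary slackness (lambda_i * g_i(x) = 0 for all i): OK

Verdict: yes, KKT holds.

yes


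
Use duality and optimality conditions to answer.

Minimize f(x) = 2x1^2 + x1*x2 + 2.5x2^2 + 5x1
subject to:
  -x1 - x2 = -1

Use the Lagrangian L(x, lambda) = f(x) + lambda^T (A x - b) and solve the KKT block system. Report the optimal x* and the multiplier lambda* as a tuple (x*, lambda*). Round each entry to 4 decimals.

Form the Lagrangian:
  L(x, lambda) = (1/2) x^T Q x + c^T x + lambda^T (A x - b)
Stationarity (grad_x L = 0): Q x + c + A^T lambda = 0.
Primal feasibility: A x = b.

This gives the KKT block system:
  [ Q   A^T ] [ x     ]   [-c ]
  [ A    0  ] [ lambda ] = [ b ]

Solving the linear system:
  x*      = (-0.1429, 1.1429)
  lambda* = (5.5714)
  f(x*)   = 2.4286

x* = (-0.1429, 1.1429), lambda* = (5.5714)


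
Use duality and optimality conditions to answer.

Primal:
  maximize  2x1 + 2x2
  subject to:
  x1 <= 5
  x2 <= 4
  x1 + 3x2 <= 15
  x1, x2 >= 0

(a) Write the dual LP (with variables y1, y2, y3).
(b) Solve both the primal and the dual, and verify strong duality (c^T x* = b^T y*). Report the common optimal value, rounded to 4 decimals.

The standard primal-dual pair for 'max c^T x s.t. A x <= b, x >= 0' is:
  Dual:  min b^T y  s.t.  A^T y >= c,  y >= 0.

So the dual LP is:
  minimize  5y1 + 4y2 + 15y3
  subject to:
    y1 + y3 >= 2
    y2 + 3y3 >= 2
    y1, y2, y3 >= 0

Solving the primal: x* = (5, 3.3333).
  primal value c^T x* = 16.6667.
Solving the dual: y* = (1.3333, 0, 0.6667).
  dual value b^T y* = 16.6667.
Strong duality: c^T x* = b^T y*. Confirmed.

16.6667


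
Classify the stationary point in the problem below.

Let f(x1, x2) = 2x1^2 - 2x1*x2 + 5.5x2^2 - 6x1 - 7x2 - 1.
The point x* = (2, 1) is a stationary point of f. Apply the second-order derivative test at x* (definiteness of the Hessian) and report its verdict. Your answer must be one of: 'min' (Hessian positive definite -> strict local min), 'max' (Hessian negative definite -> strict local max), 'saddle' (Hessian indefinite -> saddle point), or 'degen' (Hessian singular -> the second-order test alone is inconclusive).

Compute the Hessian H = grad^2 f:
  H = [[4, -2], [-2, 11]]
Verify stationarity: grad f(x*) = H x* + g = (0, 0).
Eigenvalues of H: 3.4689, 11.5311.
Both eigenvalues > 0, so H is positive definite -> x* is a strict local min.

min


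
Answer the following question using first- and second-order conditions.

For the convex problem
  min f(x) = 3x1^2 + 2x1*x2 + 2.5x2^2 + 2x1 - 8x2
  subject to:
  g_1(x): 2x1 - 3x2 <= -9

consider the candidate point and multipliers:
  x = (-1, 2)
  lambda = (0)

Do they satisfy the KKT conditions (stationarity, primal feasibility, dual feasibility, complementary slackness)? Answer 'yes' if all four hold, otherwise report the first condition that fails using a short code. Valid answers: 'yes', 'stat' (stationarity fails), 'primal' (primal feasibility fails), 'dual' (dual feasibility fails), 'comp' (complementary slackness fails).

Gradient of f: grad f(x) = Q x + c = (0, 0)
Constraint values g_i(x) = a_i^T x - b_i:
  g_1((-1, 2)) = 1
Stationarity residual: grad f(x) + sum_i lambda_i a_i = (0, 0)
  -> stationarity OK
Primal feasibility (all g_i <= 0): FAILS
Dual feasibility (all lambda_i >= 0): OK
Complementary slackness (lambda_i * g_i(x) = 0 for all i): OK

Verdict: the first failing condition is primal_feasibility -> primal.

primal


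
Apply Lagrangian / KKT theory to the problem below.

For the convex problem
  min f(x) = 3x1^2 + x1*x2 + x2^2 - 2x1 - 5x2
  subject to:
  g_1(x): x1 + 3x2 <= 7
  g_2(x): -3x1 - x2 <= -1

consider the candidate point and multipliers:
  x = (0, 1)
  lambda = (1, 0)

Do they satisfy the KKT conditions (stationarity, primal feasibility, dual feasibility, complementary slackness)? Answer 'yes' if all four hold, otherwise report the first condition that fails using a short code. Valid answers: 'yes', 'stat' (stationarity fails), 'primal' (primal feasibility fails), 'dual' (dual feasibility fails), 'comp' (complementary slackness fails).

Gradient of f: grad f(x) = Q x + c = (-1, -3)
Constraint values g_i(x) = a_i^T x - b_i:
  g_1((0, 1)) = -4
  g_2((0, 1)) = 0
Stationarity residual: grad f(x) + sum_i lambda_i a_i = (0, 0)
  -> stationarity OK
Primal feasibility (all g_i <= 0): OK
Dual feasibility (all lambda_i >= 0): OK
Complementary slackness (lambda_i * g_i(x) = 0 for all i): FAILS

Verdict: the first failing condition is complementary_slackness -> comp.

comp


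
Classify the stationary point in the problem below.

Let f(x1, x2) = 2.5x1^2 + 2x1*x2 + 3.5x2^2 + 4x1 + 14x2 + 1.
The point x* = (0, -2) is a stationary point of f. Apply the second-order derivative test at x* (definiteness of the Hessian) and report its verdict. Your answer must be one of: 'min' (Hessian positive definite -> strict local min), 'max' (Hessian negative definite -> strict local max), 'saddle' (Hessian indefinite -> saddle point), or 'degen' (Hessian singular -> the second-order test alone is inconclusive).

Compute the Hessian H = grad^2 f:
  H = [[5, 2], [2, 7]]
Verify stationarity: grad f(x*) = H x* + g = (0, 0).
Eigenvalues of H: 3.7639, 8.2361.
Both eigenvalues > 0, so H is positive definite -> x* is a strict local min.

min


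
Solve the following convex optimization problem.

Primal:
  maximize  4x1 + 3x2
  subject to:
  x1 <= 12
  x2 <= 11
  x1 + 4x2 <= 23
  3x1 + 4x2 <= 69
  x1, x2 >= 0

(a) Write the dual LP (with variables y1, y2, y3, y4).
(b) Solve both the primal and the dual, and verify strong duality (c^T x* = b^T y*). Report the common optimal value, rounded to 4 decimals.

The standard primal-dual pair for 'max c^T x s.t. A x <= b, x >= 0' is:
  Dual:  min b^T y  s.t.  A^T y >= c,  y >= 0.

So the dual LP is:
  minimize  12y1 + 11y2 + 23y3 + 69y4
  subject to:
    y1 + y3 + 3y4 >= 4
    y2 + 4y3 + 4y4 >= 3
    y1, y2, y3, y4 >= 0

Solving the primal: x* = (12, 2.75).
  primal value c^T x* = 56.25.
Solving the dual: y* = (3.25, 0, 0.75, 0).
  dual value b^T y* = 56.25.
Strong duality: c^T x* = b^T y*. Confirmed.

56.25


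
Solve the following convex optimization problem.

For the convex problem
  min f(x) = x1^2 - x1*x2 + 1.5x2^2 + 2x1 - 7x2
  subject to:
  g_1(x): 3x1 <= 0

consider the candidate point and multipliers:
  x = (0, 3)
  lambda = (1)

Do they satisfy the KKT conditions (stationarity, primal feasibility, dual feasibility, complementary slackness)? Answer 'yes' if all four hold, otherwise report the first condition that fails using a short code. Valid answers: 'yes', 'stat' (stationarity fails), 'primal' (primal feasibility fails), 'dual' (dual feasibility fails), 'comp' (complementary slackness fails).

Gradient of f: grad f(x) = Q x + c = (-1, 2)
Constraint values g_i(x) = a_i^T x - b_i:
  g_1((0, 3)) = 0
Stationarity residual: grad f(x) + sum_i lambda_i a_i = (2, 2)
  -> stationarity FAILS
Primal feasibility (all g_i <= 0): OK
Dual feasibility (all lambda_i >= 0): OK
Complementary slackness (lambda_i * g_i(x) = 0 for all i): OK

Verdict: the first failing condition is stationarity -> stat.

stat


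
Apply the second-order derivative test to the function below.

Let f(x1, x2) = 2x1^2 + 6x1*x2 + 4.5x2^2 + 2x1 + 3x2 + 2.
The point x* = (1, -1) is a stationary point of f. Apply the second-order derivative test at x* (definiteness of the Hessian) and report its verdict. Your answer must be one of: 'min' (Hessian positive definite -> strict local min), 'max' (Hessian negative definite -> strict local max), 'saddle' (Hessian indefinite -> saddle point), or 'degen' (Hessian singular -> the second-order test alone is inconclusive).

Compute the Hessian H = grad^2 f:
  H = [[4, 6], [6, 9]]
Verify stationarity: grad f(x*) = H x* + g = (0, 0).
Eigenvalues of H: 0, 13.
H has a zero eigenvalue (singular; positive semidefinite but not definite), so H is neither positive definite, negative definite, nor indefinite. The second-order test alone is inconclusive -> degen.
(Indeed, f is constant along the null direction of H through x*, so x* is not a strict local extremum.)

degen


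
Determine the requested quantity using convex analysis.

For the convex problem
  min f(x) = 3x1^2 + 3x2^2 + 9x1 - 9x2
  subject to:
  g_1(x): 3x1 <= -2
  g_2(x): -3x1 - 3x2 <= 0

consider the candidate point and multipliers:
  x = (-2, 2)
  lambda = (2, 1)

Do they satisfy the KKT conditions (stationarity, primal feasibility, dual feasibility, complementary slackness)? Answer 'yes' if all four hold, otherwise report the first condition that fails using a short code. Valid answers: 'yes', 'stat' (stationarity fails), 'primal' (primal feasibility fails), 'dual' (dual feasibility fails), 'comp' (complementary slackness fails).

Gradient of f: grad f(x) = Q x + c = (-3, 3)
Constraint values g_i(x) = a_i^T x - b_i:
  g_1((-2, 2)) = -4
  g_2((-2, 2)) = 0
Stationarity residual: grad f(x) + sum_i lambda_i a_i = (0, 0)
  -> stationarity OK
Primal feasibility (all g_i <= 0): OK
Dual feasibility (all lambda_i >= 0): OK
Complementary slackness (lambda_i * g_i(x) = 0 for all i): FAILS

Verdict: the first failing condition is complementary_slackness -> comp.

comp


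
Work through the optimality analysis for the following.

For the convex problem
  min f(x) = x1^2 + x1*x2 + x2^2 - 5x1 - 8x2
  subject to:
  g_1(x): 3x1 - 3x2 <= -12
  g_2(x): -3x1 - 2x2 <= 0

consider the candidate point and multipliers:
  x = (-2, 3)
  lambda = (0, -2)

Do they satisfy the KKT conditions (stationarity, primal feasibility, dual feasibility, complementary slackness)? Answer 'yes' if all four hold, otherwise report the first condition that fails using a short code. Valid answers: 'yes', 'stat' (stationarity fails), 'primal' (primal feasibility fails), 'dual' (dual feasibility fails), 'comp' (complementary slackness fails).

Gradient of f: grad f(x) = Q x + c = (-6, -4)
Constraint values g_i(x) = a_i^T x - b_i:
  g_1((-2, 3)) = -3
  g_2((-2, 3)) = 0
Stationarity residual: grad f(x) + sum_i lambda_i a_i = (0, 0)
  -> stationarity OK
Primal feasibility (all g_i <= 0): OK
Dual feasibility (all lambda_i >= 0): FAILS
Complementary slackness (lambda_i * g_i(x) = 0 for all i): OK

Verdict: the first failing condition is dual_feasibility -> dual.

dual


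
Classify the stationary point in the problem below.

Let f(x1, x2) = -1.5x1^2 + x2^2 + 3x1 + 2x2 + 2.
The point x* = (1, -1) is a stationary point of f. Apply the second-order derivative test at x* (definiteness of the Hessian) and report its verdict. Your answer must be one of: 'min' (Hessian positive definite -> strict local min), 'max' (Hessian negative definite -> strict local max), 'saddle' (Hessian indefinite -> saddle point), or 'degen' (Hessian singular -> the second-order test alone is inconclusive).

Compute the Hessian H = grad^2 f:
  H = [[-3, 0], [0, 2]]
Verify stationarity: grad f(x*) = H x* + g = (0, 0).
Eigenvalues of H: -3, 2.
Eigenvalues have mixed signs, so H is indefinite -> x* is a saddle point.

saddle


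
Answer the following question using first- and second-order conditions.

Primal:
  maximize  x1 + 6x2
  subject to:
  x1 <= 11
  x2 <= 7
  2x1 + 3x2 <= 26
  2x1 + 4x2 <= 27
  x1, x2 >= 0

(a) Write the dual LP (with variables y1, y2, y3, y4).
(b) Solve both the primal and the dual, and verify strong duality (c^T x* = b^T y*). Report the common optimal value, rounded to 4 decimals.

The standard primal-dual pair for 'max c^T x s.t. A x <= b, x >= 0' is:
  Dual:  min b^T y  s.t.  A^T y >= c,  y >= 0.

So the dual LP is:
  minimize  11y1 + 7y2 + 26y3 + 27y4
  subject to:
    y1 + 2y3 + 2y4 >= 1
    y2 + 3y3 + 4y4 >= 6
    y1, y2, y3, y4 >= 0

Solving the primal: x* = (0, 6.75).
  primal value c^T x* = 40.5.
Solving the dual: y* = (0, 0, 0, 1.5).
  dual value b^T y* = 40.5.
Strong duality: c^T x* = b^T y*. Confirmed.

40.5


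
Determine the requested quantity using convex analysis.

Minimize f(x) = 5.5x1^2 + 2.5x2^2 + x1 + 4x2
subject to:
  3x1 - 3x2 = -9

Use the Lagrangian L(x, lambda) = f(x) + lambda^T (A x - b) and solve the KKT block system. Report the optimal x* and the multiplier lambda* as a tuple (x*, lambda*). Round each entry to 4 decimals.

Form the Lagrangian:
  L(x, lambda) = (1/2) x^T Q x + c^T x + lambda^T (A x - b)
Stationarity (grad_x L = 0): Q x + c + A^T lambda = 0.
Primal feasibility: A x = b.

This gives the KKT block system:
  [ Q   A^T ] [ x     ]   [-c ]
  [ A    0  ] [ lambda ] = [ b ]

Solving the linear system:
  x*      = (-1.25, 1.75)
  lambda* = (4.25)
  f(x*)   = 22

x* = (-1.25, 1.75), lambda* = (4.25)
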